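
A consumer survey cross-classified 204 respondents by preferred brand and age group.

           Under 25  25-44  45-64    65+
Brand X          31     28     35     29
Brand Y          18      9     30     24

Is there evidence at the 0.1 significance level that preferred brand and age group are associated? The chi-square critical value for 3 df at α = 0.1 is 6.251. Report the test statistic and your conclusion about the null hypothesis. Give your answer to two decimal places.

5.65; fail to reject H₀

Row totals: 123, 81. Column totals: 49, 37, 65, 53. Grand total N = 204.
Expected counts (row total × column total / N):
  Brand X, Under 25: 123×49/204 = 29.544
  Brand X, 25-44: 123×37/204 = 22.309
  Brand X, 45-64: 123×65/204 = 39.191
  Brand X, 65+: 123×53/204 = 31.956
  Brand Y, Under 25: 81×49/204 = 19.456
  Brand Y, 25-44: 81×37/204 = 14.691
  Brand Y, 45-64: 81×65/204 = 25.809
  Brand Y, 65+: 81×53/204 = 21.044
Contributions (O − E)²/E:
  (31 − 29.544)²/29.544 = 0.0718
  (28 − 22.309)²/22.309 = 1.4518
  (35 − 39.191)²/39.191 = 0.4482
  (29 − 31.956)²/31.956 = 0.2734
  (18 − 19.456)²/19.456 = 0.1090
  (9 − 14.691)²/14.691 = 2.2046
  (30 − 25.809)²/25.809 = 0.6806
  (24 − 21.044)²/21.044 = 0.4152
χ² = 0.0718 + 1.4518 + 0.4482 + 0.2734 + 0.1090 + 2.2046 + 0.6806 + 0.4152 = 5.65
df = (2−1)(4−1) = 3. Since 5.65 < 6.251, fail to reject the null hypothesis of independence at α = 0.1.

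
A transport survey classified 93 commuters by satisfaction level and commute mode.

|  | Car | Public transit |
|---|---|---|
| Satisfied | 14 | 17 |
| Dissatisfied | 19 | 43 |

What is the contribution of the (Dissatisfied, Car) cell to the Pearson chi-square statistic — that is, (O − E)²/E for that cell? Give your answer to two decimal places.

0.41

Row total (Dissatisfied) = 62; column total (Car) = 33; N = 93.
Expected count E = 62 × 33 / 93 = 22.000.
Contribution = (O − E)²/E = (19 − 22.000)² / 22.000 = 0.41.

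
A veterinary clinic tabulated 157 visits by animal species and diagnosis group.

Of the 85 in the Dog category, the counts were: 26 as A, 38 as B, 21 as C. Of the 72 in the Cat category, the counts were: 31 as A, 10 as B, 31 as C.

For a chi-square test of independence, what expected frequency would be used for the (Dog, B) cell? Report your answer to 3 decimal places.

25.987

Row total (Dog) = 85; column total (B) = 48; grand total N = 157.
Expected count = (row total × column total) / N = 85 × 48 / 157 = 25.987.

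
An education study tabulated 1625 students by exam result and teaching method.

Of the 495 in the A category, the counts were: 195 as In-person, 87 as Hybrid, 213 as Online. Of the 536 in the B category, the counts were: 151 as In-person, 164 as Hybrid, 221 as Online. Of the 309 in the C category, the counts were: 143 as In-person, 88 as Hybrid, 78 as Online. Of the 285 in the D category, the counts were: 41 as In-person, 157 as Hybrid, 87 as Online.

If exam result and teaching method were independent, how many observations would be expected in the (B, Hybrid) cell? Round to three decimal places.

163.604

Row total (B) = 536; column total (Hybrid) = 496; grand total N = 1625.
Expected count = (row total × column total) / N = 536 × 496 / 1625 = 163.604.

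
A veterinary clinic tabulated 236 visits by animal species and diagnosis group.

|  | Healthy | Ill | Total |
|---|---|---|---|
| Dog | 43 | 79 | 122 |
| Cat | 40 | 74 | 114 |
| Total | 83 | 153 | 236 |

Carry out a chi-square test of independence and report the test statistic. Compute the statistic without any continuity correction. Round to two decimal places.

0.00

Grand total N = 236.
Expected counts (row total × column total / N):
  Dog, Healthy: 122×83/236 = 42.907
  Dog, Ill: 122×153/236 = 79.093
  Cat, Healthy: 114×83/236 = 40.093
  Cat, Ill: 114×153/236 = 73.907
Contributions (O − E)²/E:
  (43 − 42.907)²/42.907 = 0.0002
  (79 − 79.093)²/79.093 = 0.0001
  (40 − 40.093)²/40.093 = 0.0002
  (74 − 73.907)²/73.907 = 0.0001
χ² = 0.0002 + 0.0001 + 0.0002 + 0.0001 = 0.00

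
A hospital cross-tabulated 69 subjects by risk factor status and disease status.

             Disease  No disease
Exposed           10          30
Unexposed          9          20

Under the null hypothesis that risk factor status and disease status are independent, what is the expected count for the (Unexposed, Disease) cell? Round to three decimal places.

Row total (Unexposed) = 29; column total (Disease) = 19; grand total N = 69.
Expected count = (row total × column total) / N = 29 × 19 / 69 = 7.986.

7.986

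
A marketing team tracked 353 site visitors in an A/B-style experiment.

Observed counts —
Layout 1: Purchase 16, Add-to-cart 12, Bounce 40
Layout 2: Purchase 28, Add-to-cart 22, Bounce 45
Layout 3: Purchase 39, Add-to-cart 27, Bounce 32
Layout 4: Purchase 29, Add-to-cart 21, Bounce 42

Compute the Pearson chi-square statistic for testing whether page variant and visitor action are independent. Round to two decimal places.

11.64

Row totals: 68, 95, 98, 92. Column totals: 112, 82, 159. Grand total N = 353.
Expected counts (row total × column total / N):
  Layout 1, Purchase: 68×112/353 = 21.575
  Layout 1, Add-to-cart: 68×82/353 = 15.796
  Layout 1, Bounce: 68×159/353 = 30.629
  Layout 2, Purchase: 95×112/353 = 30.142
  Layout 2, Add-to-cart: 95×82/353 = 22.068
  Layout 2, Bounce: 95×159/353 = 42.790
  Layout 3, Purchase: 98×112/353 = 31.093
  Layout 3, Add-to-cart: 98×82/353 = 22.765
  Layout 3, Bounce: 98×159/353 = 44.142
  Layout 4, Purchase: 92×112/353 = 29.190
  Layout 4, Add-to-cart: 92×82/353 = 21.371
  Layout 4, Bounce: 92×159/353 = 41.439
Contributions (O − E)²/E:
  (16 − 21.575)²/21.575 = 1.4406
  (12 − 15.796)²/15.796 = 0.9122
  (40 − 30.629)²/30.629 = 2.8671
  (28 − 30.142)²/30.142 = 0.1522
  (22 − 22.068)²/22.068 = 0.0002
  (45 − 42.790)²/42.790 = 0.1141
  (39 − 31.093)²/31.093 = 2.0108
  (27 − 22.765)²/22.765 = 0.7878
  (32 − 44.142)²/44.142 = 3.3399
  (29 − 29.190)²/29.190 = 0.0012
  (21 − 21.371)²/21.371 = 0.0064
  (42 − 41.439)²/41.439 = 0.0076
χ² = 1.4406 + 0.9122 + 2.8671 + 0.1522 + 0.0002 + 0.1141 + 2.0108 + 0.7878 + 3.3399 + 0.0012 + 0.0064 + 0.0076 = 11.64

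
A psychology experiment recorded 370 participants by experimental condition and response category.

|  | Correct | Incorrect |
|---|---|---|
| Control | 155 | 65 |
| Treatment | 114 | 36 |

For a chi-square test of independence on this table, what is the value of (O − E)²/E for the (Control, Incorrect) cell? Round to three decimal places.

0.407

Row total (Control) = 220; column total (Incorrect) = 101; N = 370.
Expected count E = 220 × 101 / 370 = 60.0541.
Contribution = (O − E)²/E = (65 − 60.0541)² / 60.0541 = 0.407.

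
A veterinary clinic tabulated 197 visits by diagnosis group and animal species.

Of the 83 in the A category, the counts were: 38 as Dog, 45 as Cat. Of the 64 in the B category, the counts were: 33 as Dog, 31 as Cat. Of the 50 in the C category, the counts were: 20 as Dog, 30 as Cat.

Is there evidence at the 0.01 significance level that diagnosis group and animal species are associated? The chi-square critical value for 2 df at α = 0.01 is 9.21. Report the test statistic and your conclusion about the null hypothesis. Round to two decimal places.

1.52; fail to reject H₀

Row totals: 83, 64, 50. Column totals: 91, 106. Grand total N = 197.
Expected counts (row total × column total / N):
  A, Dog: 83×91/197 = 38.340
  A, Cat: 83×106/197 = 44.660
  B, Dog: 64×91/197 = 29.563
  B, Cat: 64×106/197 = 34.437
  C, Dog: 50×91/197 = 23.096
  C, Cat: 50×106/197 = 26.904
Contributions (O − E)²/E:
  (38 − 38.340)²/38.340 = 0.0030
  (45 − 44.660)²/44.660 = 0.0026
  (33 − 29.563)²/29.563 = 0.3996
  (31 − 34.437)²/34.437 = 0.3430
  (20 − 23.096)²/23.096 = 0.4150
  (30 − 26.904)²/26.904 = 0.3563
χ² = 0.0030 + 0.0026 + 0.3996 + 0.3430 + 0.4150 + 0.3563 = 1.52
df = (3−1)(2−1) = 2. Since 1.52 < 9.21, fail to reject the null hypothesis of independence at α = 0.01.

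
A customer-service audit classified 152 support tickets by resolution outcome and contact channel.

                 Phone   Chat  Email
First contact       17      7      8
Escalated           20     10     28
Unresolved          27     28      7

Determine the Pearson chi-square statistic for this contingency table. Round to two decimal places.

Row totals: 32, 58, 62. Column totals: 64, 45, 43. Grand total N = 152.
Expected counts (row total × column total / N):
  First contact, Phone: 32×64/152 = 13.474
  First contact, Chat: 32×45/152 = 9.474
  First contact, Email: 32×43/152 = 9.053
  Escalated, Phone: 58×64/152 = 24.421
  Escalated, Chat: 58×45/152 = 17.171
  Escalated, Email: 58×43/152 = 16.408
  Unresolved, Phone: 62×64/152 = 26.105
  Unresolved, Chat: 62×45/152 = 18.355
  Unresolved, Email: 62×43/152 = 17.539
Contributions (O − E)²/E:
  (17 − 13.474)²/13.474 = 0.9227
  (7 − 9.474)²/9.474 = 0.6460
  (8 − 9.053)²/9.053 = 0.1225
  (20 − 24.421)²/24.421 = 0.8003
  (10 − 17.171)²/17.171 = 2.9948
  (28 − 16.408)²/16.408 = 8.1896
  (27 − 26.105)²/26.105 = 0.0307
  (28 − 18.355)²/18.355 = 5.0682
  (7 − 17.539)²/17.539 = 6.3328
χ² = 0.9227 + 0.6460 + 0.1225 + 0.8003 + 2.9948 + 8.1896 + 0.0307 + 5.0682 + 6.3328 = 25.11

25.11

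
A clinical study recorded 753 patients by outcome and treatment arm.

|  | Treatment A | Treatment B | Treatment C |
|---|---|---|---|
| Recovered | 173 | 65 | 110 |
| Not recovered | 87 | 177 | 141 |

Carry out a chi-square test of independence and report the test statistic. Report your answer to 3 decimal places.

80.255

Row totals: 348, 405. Column totals: 260, 242, 251. Grand total N = 753.
Expected counts (row total × column total / N):
  Recovered, Treatment A: 348×260/753 = 120.1594
  Recovered, Treatment B: 348×242/753 = 111.8406
  Recovered, Treatment C: 348×251/753 = 116.0000
  Not recovered, Treatment A: 405×260/753 = 139.8406
  Not recovered, Treatment B: 405×242/753 = 130.1594
  Not recovered, Treatment C: 405×251/753 = 135.0000
Contributions (O − E)²/E:
  (173 − 120.1594)²/120.1594 = 23.2369
  (65 − 111.8406)²/111.8406 = 19.6176
  (110 − 116.0000)²/116.0000 = 0.3103
  (87 − 139.8406)²/139.8406 = 19.9665
  (177 − 130.1594)²/130.1594 = 16.8566
  (141 − 135.0000)²/135.0000 = 0.2667
χ² = 23.2369 + 19.6176 + 0.3103 + 19.9665 + 16.8566 + 0.2667 = 80.255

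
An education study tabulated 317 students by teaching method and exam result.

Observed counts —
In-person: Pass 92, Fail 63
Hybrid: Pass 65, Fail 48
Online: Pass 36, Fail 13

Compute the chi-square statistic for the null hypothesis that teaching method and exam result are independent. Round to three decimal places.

Row totals: 155, 113, 49. Column totals: 193, 124. Grand total N = 317.
Expected counts (row total × column total / N):
  In-person, Pass: 155×193/317 = 94.3691
  In-person, Fail: 155×124/317 = 60.6309
  Hybrid, Pass: 113×193/317 = 68.7981
  Hybrid, Fail: 113×124/317 = 44.2019
  Online, Pass: 49×193/317 = 29.8328
  Online, Fail: 49×124/317 = 19.1672
Contributions (O − E)²/E:
  (92 − 94.3691)²/94.3691 = 0.0595
  (63 − 60.6309)²/60.6309 = 0.0926
  (65 − 68.7981)²/68.7981 = 0.2097
  (48 − 44.2019)²/44.2019 = 0.3264
  (36 − 29.8328)²/29.8328 = 1.2749
  (13 − 19.1672)²/19.1672 = 1.9843
χ² = 0.0595 + 0.0926 + 0.2097 + 0.3264 + 1.2749 + 1.9843 = 3.947

3.947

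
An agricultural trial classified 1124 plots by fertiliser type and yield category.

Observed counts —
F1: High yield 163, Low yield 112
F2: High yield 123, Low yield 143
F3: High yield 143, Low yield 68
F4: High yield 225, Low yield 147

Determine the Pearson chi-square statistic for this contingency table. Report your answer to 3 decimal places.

24.511

Row totals: 275, 266, 211, 372. Column totals: 654, 470. Grand total N = 1124.
Expected counts (row total × column total / N):
  F1, High yield: 275×654/1124 = 160.0089
  F1, Low yield: 275×470/1124 = 114.9911
  F2, High yield: 266×654/1124 = 154.7722
  F2, Low yield: 266×470/1124 = 111.2278
  F3, High yield: 211×654/1124 = 122.7705
  F3, Low yield: 211×470/1124 = 88.2295
  F4, High yield: 372×654/1124 = 216.4484
  F4, Low yield: 372×470/1124 = 155.5516
Contributions (O − E)²/E:
  (163 − 160.0089)²/160.0089 = 0.0559
  (112 − 114.9911)²/114.9911 = 0.0778
  (123 − 154.7722)²/154.7722 = 6.5223
  (143 − 111.2278)²/111.2278 = 9.0757
  (143 − 122.7705)²/122.7705 = 3.3333
  (68 − 88.2295)²/88.2295 = 4.6383
  (225 − 216.4484)²/216.4484 = 0.3379
  (147 − 155.5516)²/155.5516 = 0.4701
χ² = 0.0559 + 0.0778 + 6.5223 + 9.0757 + 3.3333 + 4.6383 + 0.3379 + 0.4701 = 24.511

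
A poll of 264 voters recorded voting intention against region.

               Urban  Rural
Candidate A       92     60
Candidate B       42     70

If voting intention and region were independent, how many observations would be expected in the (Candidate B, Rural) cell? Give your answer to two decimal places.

Row total (Candidate B) = 112; column total (Rural) = 130; grand total N = 264.
Expected count = (row total × column total) / N = 112 × 130 / 264 = 55.15.

55.15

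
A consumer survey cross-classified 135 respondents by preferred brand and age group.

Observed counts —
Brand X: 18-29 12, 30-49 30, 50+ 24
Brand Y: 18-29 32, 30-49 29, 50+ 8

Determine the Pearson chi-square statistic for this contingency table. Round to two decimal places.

17.05

Row totals: 66, 69. Column totals: 44, 59, 32. Grand total N = 135.
Expected counts (row total × column total / N):
  Brand X, 18-29: 66×44/135 = 21.511
  Brand X, 30-49: 66×59/135 = 28.844
  Brand X, 50+: 66×32/135 = 15.644
  Brand Y, 18-29: 69×44/135 = 22.489
  Brand Y, 30-49: 69×59/135 = 30.156
  Brand Y, 50+: 69×32/135 = 16.356
Contributions (O − E)²/E:
  (12 − 21.511)²/21.511 = 4.2052
  (30 − 28.844)²/28.844 = 0.0463
  (24 − 15.644)²/15.644 = 4.4632
  (32 − 22.489)²/22.489 = 4.0224
  (29 − 30.156)²/30.156 = 0.0443
  (8 − 16.356)²/16.356 = 4.2689
χ² = 4.2052 + 0.0463 + 4.4632 + 4.0224 + 0.0443 + 4.2689 = 17.05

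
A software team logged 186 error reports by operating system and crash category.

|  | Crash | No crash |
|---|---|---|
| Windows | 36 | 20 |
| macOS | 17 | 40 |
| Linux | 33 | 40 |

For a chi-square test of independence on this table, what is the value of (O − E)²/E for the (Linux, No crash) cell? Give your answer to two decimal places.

Row total (Linux) = 73; column total (No crash) = 100; N = 186.
Expected count E = 73 × 100 / 186 = 39.247.
Contribution = (O − E)²/E = (40 − 39.247)² / 39.247 = 0.01.

0.01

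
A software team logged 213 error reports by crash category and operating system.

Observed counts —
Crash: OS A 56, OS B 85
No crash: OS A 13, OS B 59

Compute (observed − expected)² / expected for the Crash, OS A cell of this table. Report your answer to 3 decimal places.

2.333

Row total (Crash) = 141; column total (OS A) = 69; N = 213.
Expected count E = 141 × 69 / 213 = 45.6761.
Contribution = (O − E)²/E = (56 − 45.6761)² / 45.6761 = 2.333.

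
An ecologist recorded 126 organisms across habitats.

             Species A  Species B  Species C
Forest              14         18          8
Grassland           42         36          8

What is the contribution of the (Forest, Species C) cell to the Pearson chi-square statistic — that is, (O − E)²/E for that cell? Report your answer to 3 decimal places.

1.679

Row total (Forest) = 40; column total (Species C) = 16; N = 126.
Expected count E = 40 × 16 / 126 = 5.0794.
Contribution = (O − E)²/E = (8 − 5.0794)² / 5.0794 = 1.679.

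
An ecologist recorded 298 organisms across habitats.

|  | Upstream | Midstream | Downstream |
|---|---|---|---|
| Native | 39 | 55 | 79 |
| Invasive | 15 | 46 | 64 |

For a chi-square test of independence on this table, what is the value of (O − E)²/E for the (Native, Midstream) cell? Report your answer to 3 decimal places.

Row total (Native) = 173; column total (Midstream) = 101; N = 298.
Expected count E = 173 × 101 / 298 = 58.6342.
Contribution = (O − E)²/E = (55 − 58.6342)² / 58.6342 = 0.225.

0.225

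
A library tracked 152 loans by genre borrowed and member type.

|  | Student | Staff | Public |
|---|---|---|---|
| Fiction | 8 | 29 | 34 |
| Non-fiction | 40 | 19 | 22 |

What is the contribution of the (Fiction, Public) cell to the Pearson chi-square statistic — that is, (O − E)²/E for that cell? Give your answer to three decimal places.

Row total (Fiction) = 71; column total (Public) = 56; N = 152.
Expected count E = 71 × 56 / 152 = 26.15789.
Contribution = (O − E)²/E = (34 − 26.15789)² / 26.15789 = 2.351.

2.351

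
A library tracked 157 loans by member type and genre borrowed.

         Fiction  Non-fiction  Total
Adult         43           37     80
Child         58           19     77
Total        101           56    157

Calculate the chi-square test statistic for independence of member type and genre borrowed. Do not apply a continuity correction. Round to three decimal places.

7.959

Grand total N = 157.
Expected counts (row total × column total / N):
  Adult, Fiction: 80×101/157 = 51.4650
  Adult, Non-fiction: 80×56/157 = 28.5350
  Child, Fiction: 77×101/157 = 49.5350
  Child, Non-fiction: 77×56/157 = 27.4650
Contributions (O − E)²/E:
  (43 − 51.4650)²/51.4650 = 1.3923
  (37 − 28.5350)²/28.5350 = 2.5112
  (58 − 49.5350)²/49.5350 = 1.4466
  (19 − 27.4650)²/27.4650 = 2.6090
χ² = 1.3923 + 2.5112 + 1.4466 + 2.6090 = 7.959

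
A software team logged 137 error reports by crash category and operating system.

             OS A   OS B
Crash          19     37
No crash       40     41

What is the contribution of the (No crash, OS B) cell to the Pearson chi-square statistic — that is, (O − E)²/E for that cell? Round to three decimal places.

Row total (No crash) = 81; column total (OS B) = 78; N = 137.
Expected count E = 81 × 78 / 137 = 46.1168.
Contribution = (O − E)²/E = (41 − 46.1168)² / 46.1168 = 0.568.

0.568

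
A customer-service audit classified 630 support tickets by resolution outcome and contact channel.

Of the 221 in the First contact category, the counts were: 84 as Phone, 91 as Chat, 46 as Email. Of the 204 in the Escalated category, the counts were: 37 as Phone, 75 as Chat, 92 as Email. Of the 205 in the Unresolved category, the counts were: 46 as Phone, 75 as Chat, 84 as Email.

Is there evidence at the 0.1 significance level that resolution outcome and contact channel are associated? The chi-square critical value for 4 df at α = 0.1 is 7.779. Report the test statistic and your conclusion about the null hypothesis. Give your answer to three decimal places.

Row totals: 221, 204, 205. Column totals: 167, 241, 222. Grand total N = 630.
Expected counts (row total × column total / N):
  First contact, Phone: 221×167/630 = 58.5825
  First contact, Chat: 221×241/630 = 84.5413
  First contact, Email: 221×222/630 = 77.8762
  Escalated, Phone: 204×167/630 = 54.0762
  Escalated, Chat: 204×241/630 = 78.0381
  Escalated, Email: 204×222/630 = 71.8857
  Unresolved, Phone: 205×167/630 = 54.3413
  Unresolved, Chat: 205×241/630 = 78.4206
  Unresolved, Email: 205×222/630 = 72.2381
Contributions (O − E)²/E:
  (84 − 58.5825)²/58.5825 = 11.0280
  (91 − 84.5413)²/84.5413 = 0.4934
  (46 − 77.8762)²/77.8762 = 13.0475
  (37 − 54.0762)²/54.0762 = 5.3923
  (75 − 78.0381)²/78.0381 = 0.1183
  (92 − 71.8857)²/71.8857 = 5.6282
  (46 − 54.3413)²/54.3413 = 1.2804
  (75 − 78.4206)²/78.4206 = 0.1492
  (84 − 72.2381)²/72.2381 = 1.9151
χ² = 11.0280 + 0.4934 + 13.0475 + 5.3923 + 0.1183 + 5.6282 + 1.2804 + 0.1492 + 1.9151 = 39.052
df = (3−1)(3−1) = 4. Since 39.052 > 7.779, reject the null hypothesis of independence at α = 0.1.

39.052; reject H₀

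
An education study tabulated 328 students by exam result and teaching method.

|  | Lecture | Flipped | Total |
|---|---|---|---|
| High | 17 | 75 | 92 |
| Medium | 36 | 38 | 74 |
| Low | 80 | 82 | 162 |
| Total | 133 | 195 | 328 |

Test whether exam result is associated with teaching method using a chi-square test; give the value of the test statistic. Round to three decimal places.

25.848

Grand total N = 328.
Expected counts (row total × column total / N):
  High, Lecture: 92×133/328 = 37.3049
  High, Flipped: 92×195/328 = 54.6951
  Medium, Lecture: 74×133/328 = 30.0061
  Medium, Flipped: 74×195/328 = 43.9939
  Low, Lecture: 162×133/328 = 65.6890
  Low, Flipped: 162×195/328 = 96.3110
Contributions (O − E)²/E:
  (17 − 37.3049)²/37.3049 = 11.0519
  (75 − 54.6951)²/54.6951 = 7.5380
  (36 − 30.0061)²/30.0061 = 1.1973
  (38 − 43.9939)²/43.9939 = 0.8166
  (80 − 65.6890)²/65.6890 = 3.1178
  (82 − 96.3110)²/96.3110 = 2.1265
χ² = 11.0519 + 7.5380 + 1.1973 + 0.8166 + 3.1178 + 2.1265 = 25.848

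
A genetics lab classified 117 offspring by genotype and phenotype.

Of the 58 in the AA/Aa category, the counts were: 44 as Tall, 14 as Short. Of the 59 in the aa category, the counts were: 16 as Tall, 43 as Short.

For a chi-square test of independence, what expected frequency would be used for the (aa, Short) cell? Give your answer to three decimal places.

Row total (aa) = 59; column total (Short) = 57; grand total N = 117.
Expected count = (row total × column total) / N = 59 × 57 / 117 = 28.744.

28.744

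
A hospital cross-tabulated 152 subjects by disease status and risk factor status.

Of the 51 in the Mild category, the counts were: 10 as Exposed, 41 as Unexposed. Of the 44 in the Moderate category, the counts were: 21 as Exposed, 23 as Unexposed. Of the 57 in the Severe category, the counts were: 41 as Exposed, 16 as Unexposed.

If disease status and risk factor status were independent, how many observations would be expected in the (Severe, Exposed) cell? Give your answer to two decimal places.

Row total (Severe) = 57; column total (Exposed) = 72; grand total N = 152.
Expected count = (row total × column total) / N = 57 × 72 / 152 = 27.00.

27.00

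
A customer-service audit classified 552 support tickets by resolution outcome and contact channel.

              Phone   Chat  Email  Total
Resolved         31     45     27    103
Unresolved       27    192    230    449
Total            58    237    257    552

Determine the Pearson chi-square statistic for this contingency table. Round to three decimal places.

57.523

Grand total N = 552.
Expected counts (row total × column total / N):
  Resolved, Phone: 103×58/552 = 10.82246
  Resolved, Chat: 103×237/552 = 44.22283
  Resolved, Email: 103×257/552 = 47.95471
  Unresolved, Phone: 449×58/552 = 47.17754
  Unresolved, Chat: 449×237/552 = 192.77717
  Unresolved, Email: 449×257/552 = 209.04529
Contributions (O − E)²/E:
  (31 − 10.82246)²/10.82246 = 37.6193
  (45 − 44.22283)²/44.22283 = 0.0137
  (27 − 47.95471)²/47.95471 = 9.1566
  (27 − 47.17754)²/47.17754 = 8.6298
  (192 − 192.77717)²/192.77717 = 0.0031
  (230 − 209.04529)²/209.04529 = 2.1005
χ² = 37.6193 + 0.0137 + 9.1566 + 8.6298 + 0.0031 + 2.1005 = 57.523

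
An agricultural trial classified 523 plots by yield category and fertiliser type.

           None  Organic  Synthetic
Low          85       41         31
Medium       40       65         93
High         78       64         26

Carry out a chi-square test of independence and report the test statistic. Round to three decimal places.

70.951

Row totals: 157, 198, 168. Column totals: 203, 170, 150. Grand total N = 523.
Expected counts (row total × column total / N):
  Low, None: 157×203/523 = 60.9388
  Low, Organic: 157×170/523 = 51.0325
  Low, Synthetic: 157×150/523 = 45.0287
  Medium, None: 198×203/523 = 76.8528
  Medium, Organic: 198×170/523 = 64.3595
  Medium, Synthetic: 198×150/523 = 56.7878
  High, None: 168×203/523 = 65.2084
  High, Organic: 168×170/523 = 54.6080
  High, Synthetic: 168×150/523 = 48.1836
Contributions (O − E)²/E:
  (85 − 60.9388)²/60.9388 = 9.5004
  (41 − 51.0325)²/51.0325 = 1.9723
  (31 − 45.0287)²/45.0287 = 4.3706
  (40 − 76.8528)²/76.8528 = 17.6718
  (65 − 64.3595)²/64.3595 = 0.0064
  (93 − 56.7878)²/56.7878 = 23.0916
  (78 − 65.2084)²/65.2084 = 2.5093
  (64 − 54.6080)²/54.6080 = 1.6153
  (26 − 48.1836)²/48.1836 = 10.2133
χ² = 9.5004 + 1.9723 + 4.3706 + 17.6718 + 0.0064 + 23.0916 + 2.5093 + 1.6153 + 10.2133 = 70.951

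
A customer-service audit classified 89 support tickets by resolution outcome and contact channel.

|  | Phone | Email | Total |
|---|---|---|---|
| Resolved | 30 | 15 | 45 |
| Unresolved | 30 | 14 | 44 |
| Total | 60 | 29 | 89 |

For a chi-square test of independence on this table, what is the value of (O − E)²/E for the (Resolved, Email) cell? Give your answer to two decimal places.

Row total (Resolved) = 45; column total (Email) = 29; N = 89.
Expected count E = 45 × 29 / 89 = 14.663.
Contribution = (O − E)²/E = (15 − 14.663)² / 14.663 = 0.01.

0.01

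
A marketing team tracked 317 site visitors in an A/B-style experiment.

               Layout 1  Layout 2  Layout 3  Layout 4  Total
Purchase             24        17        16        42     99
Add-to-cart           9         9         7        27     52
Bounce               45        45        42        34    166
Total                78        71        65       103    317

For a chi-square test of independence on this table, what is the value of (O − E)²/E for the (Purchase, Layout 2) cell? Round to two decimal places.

Row total (Purchase) = 99; column total (Layout 2) = 71; N = 317.
Expected count E = 99 × 71 / 317 = 22.174.
Contribution = (O − E)²/E = (17 − 22.174)² / 22.174 = 1.21.

1.21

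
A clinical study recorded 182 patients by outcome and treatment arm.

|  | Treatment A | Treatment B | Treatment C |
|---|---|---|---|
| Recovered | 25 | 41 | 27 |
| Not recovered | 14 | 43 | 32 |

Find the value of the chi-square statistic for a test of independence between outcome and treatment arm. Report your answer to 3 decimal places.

Row totals: 93, 89. Column totals: 39, 84, 59. Grand total N = 182.
Expected counts (row total × column total / N):
  Recovered, Treatment A: 93×39/182 = 19.9286
  Recovered, Treatment B: 93×84/182 = 42.9231
  Recovered, Treatment C: 93×59/182 = 30.1484
  Not recovered, Treatment A: 89×39/182 = 19.0714
  Not recovered, Treatment B: 89×84/182 = 41.0769
  Not recovered, Treatment C: 89×59/182 = 28.8516
Contributions (O − E)²/E:
  (25 − 19.9286)²/19.9286 = 1.2906
  (41 − 42.9231)²/42.9231 = 0.0862
  (27 − 30.1484)²/30.1484 = 0.3288
  (14 − 19.0714)²/19.0714 = 1.3486
  (43 − 41.0769)²/41.0769 = 0.0900
  (32 − 28.8516)²/28.8516 = 0.3436
χ² = 1.2906 + 0.0862 + 0.3288 + 1.3486 + 0.0900 + 0.3436 = 3.488

3.488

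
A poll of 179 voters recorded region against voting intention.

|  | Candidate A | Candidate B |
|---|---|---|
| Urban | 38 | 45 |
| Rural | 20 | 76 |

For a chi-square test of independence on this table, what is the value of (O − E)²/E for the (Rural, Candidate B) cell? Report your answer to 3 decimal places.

1.901

Row total (Rural) = 96; column total (Candidate B) = 121; N = 179.
Expected count E = 96 × 121 / 179 = 64.8939.
Contribution = (O − E)²/E = (76 − 64.8939)² / 64.8939 = 1.901.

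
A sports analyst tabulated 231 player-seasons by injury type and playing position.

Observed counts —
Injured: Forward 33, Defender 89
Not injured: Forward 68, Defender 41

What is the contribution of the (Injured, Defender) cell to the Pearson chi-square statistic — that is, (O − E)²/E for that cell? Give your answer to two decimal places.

Row total (Injured) = 122; column total (Defender) = 130; N = 231.
Expected count E = 122 × 130 / 231 = 68.658.
Contribution = (O − E)²/E = (89 − 68.658)² / 68.658 = 6.03.

6.03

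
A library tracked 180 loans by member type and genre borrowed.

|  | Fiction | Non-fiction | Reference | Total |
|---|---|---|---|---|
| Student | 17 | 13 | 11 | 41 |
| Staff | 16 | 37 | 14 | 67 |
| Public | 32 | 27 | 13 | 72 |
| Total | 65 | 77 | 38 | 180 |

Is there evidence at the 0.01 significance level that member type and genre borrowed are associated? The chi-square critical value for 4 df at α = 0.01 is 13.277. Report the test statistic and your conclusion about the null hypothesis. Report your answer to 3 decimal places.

Grand total N = 180.
Expected counts (row total × column total / N):
  Student, Fiction: 41×65/180 = 14.8056
  Student, Non-fiction: 41×77/180 = 17.5389
  Student, Reference: 41×38/180 = 8.6556
  Staff, Fiction: 67×65/180 = 24.1944
  Staff, Non-fiction: 67×77/180 = 28.6611
  Staff, Reference: 67×38/180 = 14.1444
  Public, Fiction: 72×65/180 = 26.0000
  Public, Non-fiction: 72×77/180 = 30.8000
  Public, Reference: 72×38/180 = 15.2000
Contributions (O − E)²/E:
  (17 − 14.8056)²/14.8056 = 0.3252
  (13 − 17.5389)²/17.5389 = 1.1746
  (11 − 8.6556)²/8.6556 = 0.6350
  (16 − 24.1944)²/24.1944 = 2.7754
  (37 − 28.6611)²/28.6611 = 2.4262
  (14 − 14.1444)²/14.1444 = 0.0015
  (32 − 26.0000)²/26.0000 = 1.3846
  (27 − 30.8000)²/30.8000 = 0.4688
  (13 − 15.2000)²/15.2000 = 0.3184
χ² = 0.3252 + 1.1746 + 0.6350 + 2.7754 + 2.4262 + 0.0015 + 1.3846 + 0.4688 + 0.3184 = 9.510
df = (3−1)(3−1) = 4. Since 9.510 < 13.277, fail to reject the null hypothesis of independence at α = 0.01.

9.510; fail to reject H₀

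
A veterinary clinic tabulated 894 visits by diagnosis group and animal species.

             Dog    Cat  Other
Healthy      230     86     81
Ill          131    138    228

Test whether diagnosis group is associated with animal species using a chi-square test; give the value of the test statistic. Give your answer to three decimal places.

99.209

Row totals: 397, 497. Column totals: 361, 224, 309. Grand total N = 894.
Expected counts (row total × column total / N):
  Healthy, Dog: 397×361/894 = 160.30984
  Healthy, Cat: 397×224/894 = 99.47204
  Healthy, Other: 397×309/894 = 137.21812
  Ill, Dog: 497×361/894 = 200.69016
  Ill, Cat: 497×224/894 = 124.52796
  Ill, Other: 497×309/894 = 171.78188
Contributions (O − E)²/E:
  (230 − 160.30984)²/160.30984 = 30.2958
  (86 − 99.47204)²/99.47204 = 1.8246
  (81 − 137.21812)²/137.21812 = 23.0325
  (131 − 200.69016)²/200.69016 = 24.2001
  (138 − 124.52796)²/124.52796 = 1.4575
  (228 − 171.78188)²/171.78188 = 18.3982
χ² = 30.2958 + 1.8246 + 23.0325 + 24.2001 + 1.4575 + 18.3982 = 99.209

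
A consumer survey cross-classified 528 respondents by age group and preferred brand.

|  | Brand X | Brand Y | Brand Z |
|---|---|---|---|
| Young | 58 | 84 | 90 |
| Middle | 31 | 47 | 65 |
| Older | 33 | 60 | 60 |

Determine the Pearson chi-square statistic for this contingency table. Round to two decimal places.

2.55

Row totals: 232, 143, 153. Column totals: 122, 191, 215. Grand total N = 528.
Expected counts (row total × column total / N):
  Young, Brand X: 232×122/528 = 53.606
  Young, Brand Y: 232×191/528 = 83.924
  Young, Brand Z: 232×215/528 = 94.470
  Middle, Brand X: 143×122/528 = 33.042
  Middle, Brand Y: 143×191/528 = 51.729
  Middle, Brand Z: 143×215/528 = 58.229
  Older, Brand X: 153×122/528 = 35.352
  Older, Brand Y: 153×191/528 = 55.347
  Older, Brand Z: 153×215/528 = 62.301
Contributions (O − E)²/E:
  (58 − 53.606)²/53.606 = 0.3602
  (84 − 83.924)²/83.924 = 0.0001
  (90 − 94.470)²/94.470 = 0.2115
  (31 − 33.042)²/33.042 = 0.1262
  (47 − 51.729)²/51.729 = 0.4323
  (65 − 58.229)²/58.229 = 0.7873
  (33 − 35.352)²/35.352 = 0.1565
  (60 − 55.347)²/55.347 = 0.3912
  (60 − 62.301)²/62.301 = 0.0850
χ² = 0.3602 + 0.0001 + 0.2115 + 0.1262 + 0.4323 + 0.7873 + 0.1565 + 0.3912 + 0.0850 = 2.55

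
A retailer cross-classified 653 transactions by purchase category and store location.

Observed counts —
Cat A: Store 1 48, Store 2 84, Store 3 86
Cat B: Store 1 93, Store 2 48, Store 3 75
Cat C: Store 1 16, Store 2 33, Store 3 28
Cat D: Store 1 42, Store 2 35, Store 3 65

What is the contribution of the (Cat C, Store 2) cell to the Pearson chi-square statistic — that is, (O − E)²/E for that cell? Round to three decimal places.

Row total (Cat C) = 77; column total (Store 2) = 200; N = 653.
Expected count E = 77 × 200 / 653 = 23.5835.
Contribution = (O − E)²/E = (33 − 23.5835)² / 23.5835 = 3.760.

3.760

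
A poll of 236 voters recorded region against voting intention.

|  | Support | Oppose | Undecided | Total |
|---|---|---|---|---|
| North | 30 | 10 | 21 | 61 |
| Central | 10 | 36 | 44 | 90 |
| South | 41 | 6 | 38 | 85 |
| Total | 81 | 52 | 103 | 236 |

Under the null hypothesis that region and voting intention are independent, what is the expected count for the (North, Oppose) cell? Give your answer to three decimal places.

13.441

Row total (North) = 61; column total (Oppose) = 52; grand total N = 236.
Expected count = (row total × column total) / N = 61 × 52 / 236 = 13.441.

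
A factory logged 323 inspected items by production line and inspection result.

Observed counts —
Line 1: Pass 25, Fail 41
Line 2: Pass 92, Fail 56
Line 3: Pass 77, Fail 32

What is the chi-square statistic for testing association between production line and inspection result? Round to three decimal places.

18.898

Row totals: 66, 148, 109. Column totals: 194, 129. Grand total N = 323.
Expected counts (row total × column total / N):
  Line 1, Pass: 66×194/323 = 39.6409
  Line 1, Fail: 66×129/323 = 26.3591
  Line 2, Pass: 148×194/323 = 88.8916
  Line 2, Fail: 148×129/323 = 59.1084
  Line 3, Pass: 109×194/323 = 65.4675
  Line 3, Fail: 109×129/323 = 43.5325
Contributions (O − E)²/E:
  (25 − 39.6409)²/39.6409 = 5.4074
  (41 − 26.3591)²/26.3591 = 8.1321
  (92 − 88.8916)²/88.8916 = 0.1087
  (56 − 59.1084)²/59.1084 = 0.1635
  (77 − 65.4675)²/65.4675 = 2.0315
  (32 − 43.5325)²/43.5325 = 3.0552
χ² = 5.4074 + 8.1321 + 0.1087 + 0.1635 + 2.0315 + 3.0552 = 18.898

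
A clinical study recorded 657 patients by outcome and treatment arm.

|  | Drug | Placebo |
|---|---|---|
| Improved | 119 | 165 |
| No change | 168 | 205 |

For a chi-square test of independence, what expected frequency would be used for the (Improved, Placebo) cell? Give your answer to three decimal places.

159.939

Row total (Improved) = 284; column total (Placebo) = 370; grand total N = 657.
Expected count = (row total × column total) / N = 284 × 370 / 657 = 159.939.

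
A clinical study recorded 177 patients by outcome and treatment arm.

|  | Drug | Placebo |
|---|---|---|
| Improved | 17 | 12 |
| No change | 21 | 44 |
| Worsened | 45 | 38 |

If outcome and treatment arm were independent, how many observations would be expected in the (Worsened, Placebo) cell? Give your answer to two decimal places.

44.08

Row total (Worsened) = 83; column total (Placebo) = 94; grand total N = 177.
Expected count = (row total × column total) / N = 83 × 94 / 177 = 44.08.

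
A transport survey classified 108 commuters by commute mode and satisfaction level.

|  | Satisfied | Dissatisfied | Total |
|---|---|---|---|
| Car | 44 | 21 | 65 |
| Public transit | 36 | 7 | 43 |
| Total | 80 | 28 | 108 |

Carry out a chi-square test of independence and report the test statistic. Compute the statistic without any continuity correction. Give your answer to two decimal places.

Grand total N = 108.
Expected counts (row total × column total / N):
  Car, Satisfied: 65×80/108 = 48.148
  Car, Dissatisfied: 65×28/108 = 16.852
  Public transit, Satisfied: 43×80/108 = 31.852
  Public transit, Dissatisfied: 43×28/108 = 11.148
Contributions (O − E)²/E:
  (44 − 48.148)²/48.148 = 0.3574
  (21 − 16.852)²/16.852 = 1.0210
  (36 − 31.852)²/31.852 = 0.5402
  (7 − 11.148)²/11.148 = 1.5434
χ² = 0.3574 + 1.0210 + 0.5402 + 1.5434 = 3.46

3.46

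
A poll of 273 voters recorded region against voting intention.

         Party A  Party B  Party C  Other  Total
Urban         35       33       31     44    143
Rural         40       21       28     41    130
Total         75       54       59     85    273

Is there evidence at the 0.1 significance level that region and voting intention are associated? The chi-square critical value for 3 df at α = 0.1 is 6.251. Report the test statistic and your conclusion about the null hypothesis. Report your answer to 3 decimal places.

2.645; fail to reject H₀

Grand total N = 273.
Expected counts (row total × column total / N):
  Urban, Party A: 143×75/273 = 39.2857
  Urban, Party B: 143×54/273 = 28.2857
  Urban, Party C: 143×59/273 = 30.9048
  Urban, Other: 143×85/273 = 44.5238
  Rural, Party A: 130×75/273 = 35.7143
  Rural, Party B: 130×54/273 = 25.7143
  Rural, Party C: 130×59/273 = 28.0952
  Rural, Other: 130×85/273 = 40.4762
Contributions (O − E)²/E:
  (35 − 39.2857)²/39.2857 = 0.4675
  (33 − 28.2857)²/28.2857 = 0.7857
  (31 − 30.9048)²/30.9048 = 0.0003
  (44 − 44.5238)²/44.5238 = 0.0062
  (40 − 35.7143)²/35.7143 = 0.5143
  (21 − 25.7143)²/25.7143 = 0.8643
  (28 − 28.0952)²/28.0952 = 0.0003
  (41 − 40.4762)²/40.4762 = 0.0068
χ² = 0.4675 + 0.7857 + 0.0003 + 0.0062 + 0.5143 + 0.8643 + 0.0003 + 0.0068 = 2.645
df = (2−1)(4−1) = 3. Since 2.645 < 6.251, fail to reject the null hypothesis of independence at α = 0.1.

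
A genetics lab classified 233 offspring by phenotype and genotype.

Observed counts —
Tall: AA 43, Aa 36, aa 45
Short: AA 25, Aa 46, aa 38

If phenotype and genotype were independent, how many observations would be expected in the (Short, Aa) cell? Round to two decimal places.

38.36

Row total (Short) = 109; column total (Aa) = 82; grand total N = 233.
Expected count = (row total × column total) / N = 109 × 82 / 233 = 38.36.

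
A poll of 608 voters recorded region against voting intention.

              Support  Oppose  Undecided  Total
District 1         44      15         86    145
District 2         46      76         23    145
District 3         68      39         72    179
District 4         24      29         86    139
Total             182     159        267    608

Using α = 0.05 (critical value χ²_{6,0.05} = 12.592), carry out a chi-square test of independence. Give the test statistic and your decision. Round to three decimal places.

Grand total N = 608.
Expected counts (row total × column total / N):
  District 1, Support: 145×182/608 = 43.40461
  District 1, Oppose: 145×159/608 = 37.91941
  District 1, Undecided: 145×267/608 = 63.67599
  District 2, Support: 145×182/608 = 43.40461
  District 2, Oppose: 145×159/608 = 37.91941
  District 2, Undecided: 145×267/608 = 63.67599
  District 3, Support: 179×182/608 = 53.58224
  District 3, Oppose: 179×159/608 = 46.81086
  District 3, Undecided: 179×267/608 = 78.60691
  District 4, Support: 139×182/608 = 41.60855
  District 4, Oppose: 139×159/608 = 36.35033
  District 4, Undecided: 139×267/608 = 61.04112
Contributions (O − E)²/E:
  (44 − 43.40461)²/43.40461 = 0.0082
  (15 − 37.91941)²/37.91941 = 13.8530
  (86 − 63.67599)²/63.67599 = 7.8265
  (46 − 43.40461)²/43.40461 = 0.1552
  (76 − 37.91941)²/37.91941 = 38.2425
  (23 − 63.67599)²/63.67599 = 25.9837
  (68 − 53.58224)²/53.58224 = 3.8795
  (39 − 46.81086)²/46.81086 = 1.3033
  (72 − 78.60691)²/78.60691 = 0.5553
  (24 − 41.60855)²/41.60855 = 7.4519
  (29 − 36.35033)²/36.35033 = 1.4863
  (86 − 61.04112)²/61.04112 = 10.2053
χ² = 0.0082 + 13.8530 + 7.8265 + 0.1552 + 38.2425 + 25.9837 + 3.8795 + 1.3033 + 0.5553 + 7.4519 + 1.4863 + 10.2053 = 110.951
df = (4−1)(3−1) = 6. Since 110.951 > 12.592, reject the null hypothesis of independence at α = 0.05.

110.951; reject H₀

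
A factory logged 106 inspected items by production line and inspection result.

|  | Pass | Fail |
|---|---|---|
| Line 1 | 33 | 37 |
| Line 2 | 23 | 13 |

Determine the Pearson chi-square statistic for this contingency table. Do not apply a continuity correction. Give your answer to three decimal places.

Row totals: 70, 36. Column totals: 56, 50. Grand total N = 106.
Expected counts (row total × column total / N):
  Line 1, Pass: 70×56/106 = 36.9811
  Line 1, Fail: 70×50/106 = 33.0189
  Line 2, Pass: 36×56/106 = 19.0189
  Line 2, Fail: 36×50/106 = 16.9811
Contributions (O − E)²/E:
  (33 − 36.9811)²/36.9811 = 0.4286
  (37 − 33.0189)²/33.0189 = 0.4800
  (23 − 19.0189)²/19.0189 = 0.8333
  (13 − 16.9811)²/16.9811 = 0.9333
χ² = 0.4286 + 0.4800 + 0.8333 + 0.9333 = 2.675

2.675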